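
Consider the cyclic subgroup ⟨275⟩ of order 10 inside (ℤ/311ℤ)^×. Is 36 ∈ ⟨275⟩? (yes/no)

36 ∈ ⟨275⟩ iff 36^10 ≡ 1 (mod 311), since |⟨275⟩| = 10.
36^10 mod 311 = 1.
Since 1 = 1, 36 lies in the subgroup.

yes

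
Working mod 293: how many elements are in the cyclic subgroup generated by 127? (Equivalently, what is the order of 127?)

292

The order of 127 must divide p − 1 = 292 = 2^2 · 73.
Divisors: 1, 2, 4, 73, 146, 292.
Check each in increasing order: 127^1 ≡ 127;  127^2 ≡ 14;  127^4 ≡ 196;  127^73 ≡ 138;  127^146 ≡ 292;  127^292 ≡ 1.
Smallest exponent giving 1 is 292.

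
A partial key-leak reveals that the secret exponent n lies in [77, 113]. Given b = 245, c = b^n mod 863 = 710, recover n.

91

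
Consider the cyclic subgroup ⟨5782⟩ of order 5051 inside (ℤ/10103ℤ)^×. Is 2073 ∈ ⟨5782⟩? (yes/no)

yes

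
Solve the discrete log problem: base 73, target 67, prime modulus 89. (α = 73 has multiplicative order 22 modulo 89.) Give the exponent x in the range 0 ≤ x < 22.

16

Successive powers of 73 modulo 89:
  73^0=1  73^1=73  73^2=78  73^3=87  73^4=32  73^5=22
  73^6=4  73^7=25  73^8=45  73^9=81  73^10=39  73^11=88
  73^12=16  73^13=11  73^14=2  73^15=57  73^16=67
So 73^16 ≡ 67 (mod 89), giving x = 16.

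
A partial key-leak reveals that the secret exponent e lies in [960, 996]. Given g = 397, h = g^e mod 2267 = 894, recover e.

Compute 397^960 mod 2267 = 1256, then multiply by 397 repeatedly:
  397^960=1256  397^961=2159  397^962=197  397^963=1131  397^964=141
  397^965=1569  397^966=1735  397^967=1894  397^968=1541  397^969=1954
  397^970=424  397^971=570  397^972=1857  397^973=454  397^974=1145
  397^975=1165  397^976=37  397^977=1087  397^978=809  397^979=1526
  397^980=533  397^981=770  397^982=1912  397^983=1886  397^984=632
  397^985=1534  397^986=1442  397^987=1190  397^988=894
Found 894 at exponent 988.

988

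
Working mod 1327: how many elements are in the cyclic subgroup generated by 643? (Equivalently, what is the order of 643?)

The order of 643 must divide p − 1 = 1326 = 2 · 3 · 13 · 17.
Divisors: 1, 2, 3, 6, 13, 17, 26, 34, 39, 51, 78, 102, 221, 442, 663, 1326.
Check each in increasing order: 643^1 ≡ 643;  643^2 ≡ 752;  643^3 ≡ 508;  643^6 ≡ 626;  643^13 ≡ 200;  643^17 ≡ 590;  643^26 ≡ 190;  643^34 ≡ 426;  643^39 ≡ 844;  643^51 ≡ 537;  643^78 ≡ 1064;  643^102 ≡ 410;  643^221 ≡ 347;  643^442 ≡ 979;  643^663 ≡ 1.
Smallest exponent giving 1 is 663.

663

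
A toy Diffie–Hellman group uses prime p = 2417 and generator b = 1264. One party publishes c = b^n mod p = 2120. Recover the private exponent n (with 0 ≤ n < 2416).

1098

Baby-step giant-step with m = ceil(sqrt(2416)) = 50.
Baby table (1264^j mod 2417 for j=0..49):
  0:1  1:1264  2:59  3:2066  4:1064  5:1044  6:2351  7:1171
  8:940  9:1413  10:2286  11:1189  12:1939  13:58  14:802  15:1005
  16:1395  17:1287  18:127  19:1006  20:242  21:1346  22:2193  23:2070
  24:1286  25:1280  26:947  27:593  28:282  29:1149  30:2136  31:115
  32:340  33:1951  34:724  35:1510  36:1627  37:2078  38:1730  39:1752
  40:556  41:1854  42:1383  43:621  44:1836  45:384  46:1976  47:903
  48:568  49:103
Giant step factor: 1264^(-50) ≡ 1683 (mod 2417).
Scan 2120·1683^i mod 2417 for i = 0, 1, …:
  i=0: 2120   i=1: 468   i=2: 2119   i=3: 1202
  i=4: 2354   i=5: 319   i=6: 303   i=7: 2379
  i=8: 1305   i=9: 1679     …   i=20: 941
  i=21: 568
Match at i=21, j=48: n = 21·50 + 48 = 1098.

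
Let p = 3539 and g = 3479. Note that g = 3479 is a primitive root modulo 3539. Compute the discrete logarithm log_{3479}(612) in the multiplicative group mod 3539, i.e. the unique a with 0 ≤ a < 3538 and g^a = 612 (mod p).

1253

Baby-step giant-step with m = ceil(sqrt(3538)) = 60.
Baby table (3479^j mod 3539 for j=0..59):
  0:1  1:3479  2:61  3:3418  4:182  5:3236  6:485  7:2751
  8:1273  9:1478  10:3334  11:1683  12:1651  13:32  14:1619  15:1952
  16:3206  17:2285  18:921  19:1364  20:3096  21:1807  22:1289  23:518
  24:771  25:3286  26:1024  27:2262  28:2301  29:3500  30:2340  31:1160
  32:1180  33:3519  34:1200  35:2319  36:2420  37:3438  38:2521  39:917
  40:1604  41:2852  42:2291  43:561  44:1730  45:2370  46:2899  47:3010
  48:3428  49:3121  50:307  51:2814  52:1032  53:1782  54:2789  55:2532
  56:257  57:2275  58:1521  59:754
Giant step factor: 3479^(-60) ≡ 1638 (mod 3539).
Scan 612·1638^i mod 3539 for i = 0, 1, …:
  i=0: 612   i=1: 919   i=2: 1247   i=3: 583
  i=4: 2963   i=5: 1425   i=6: 1949   i=7: 284
  i=8: 1583   i=9: 2406     …   i=19: 740
  i=20: 1782
Match at i=20, j=53: a = 20·60 + 53 = 1253.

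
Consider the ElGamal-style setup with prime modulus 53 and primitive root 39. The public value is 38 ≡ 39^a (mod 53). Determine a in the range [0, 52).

Baby-step giant-step with m = ceil(sqrt(52)) = 8.
Baby table (39^j mod 53 for j=0..7):
  0:1  1:39  2:37  3:12  4:44  5:20  6:38  7:51
Giant step factor: 39^(-8) ≡ 36 (mod 53).
Scan 38·36^i mod 53 for i = 0, 1, …:
  i=0: 38
Match at i=0, j=6: a = 0·8 + 6 = 6.

6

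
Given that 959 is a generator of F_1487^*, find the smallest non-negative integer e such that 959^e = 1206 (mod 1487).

262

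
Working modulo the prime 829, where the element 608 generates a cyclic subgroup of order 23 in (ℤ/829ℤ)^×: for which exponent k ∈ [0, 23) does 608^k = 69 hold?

7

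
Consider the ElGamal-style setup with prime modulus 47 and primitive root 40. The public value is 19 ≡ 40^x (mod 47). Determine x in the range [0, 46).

Successive powers of 40 modulo 47:
  40^0=1  40^1=40  40^2=2  40^3=33  40^4=4  40^5=19
So 40^5 ≡ 19 (mod 47), giving x = 5.

5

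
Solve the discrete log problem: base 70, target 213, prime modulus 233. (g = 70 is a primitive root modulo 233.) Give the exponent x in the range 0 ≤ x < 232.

147

Baby-step giant-step with m = ceil(sqrt(232)) = 16.
Baby table (70^j mod 233 for j=0..15):
  0:1  1:70  2:7  3:24  4:49  5:168  6:110  7:11
  8:71  9:77  10:31  11:73  12:217  13:45  14:121  15:82
Giant step factor: 70^(-16) ≡ 74 (mod 233).
Scan 213·74^i mod 233 for i = 0, 1, …:
  i=0: 213   i=1: 151   i=2: 223   i=3: 192
  i=4: 228   i=5: 96   i=6: 114   i=7: 48
  i=8: 57   i=9: 24
Match at i=9, j=3: x = 9·16 + 3 = 147.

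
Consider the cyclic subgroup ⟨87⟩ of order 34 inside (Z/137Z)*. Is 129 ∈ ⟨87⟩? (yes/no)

129 ∈ ⟨87⟩ iff 129^34 ≡ 1 (mod 137), since |⟨87⟩| = 34.
129^34 mod 137 = 136.
Since 136 ≠ 1, 129 does not lie in the subgroup.

no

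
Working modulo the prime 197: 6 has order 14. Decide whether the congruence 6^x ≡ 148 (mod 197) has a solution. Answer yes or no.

no

148 ∈ ⟨6⟩ iff 148^14 ≡ 1 (mod 197), since |⟨6⟩| = 14.
148^14 mod 197 = 36.
Since 36 ≠ 1, 148 does not lie in the subgroup.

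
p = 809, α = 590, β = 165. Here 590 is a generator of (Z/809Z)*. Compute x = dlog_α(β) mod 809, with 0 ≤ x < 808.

142

Baby-step giant-step with m = ceil(sqrt(808)) = 29.
Baby table (590^j mod 809 for j=0..28):
  0:1  1:590  2:230  3:597  4:315  5:589  6:449  7:367
  8:527  9:274  10:669  11:727  12:160  13:556  14:395  15:58
  16:242  17:396  18:648  19:472  20:184  21:154  22:252  23:633
  24:521  25:779  26:98  27:381  28:697
Giant step factor: 590^(-29) ≡ 624 (mod 809).
Scan 165·624^i mod 809 for i = 0, 1, …:
  i=0: 165   i=1: 217   i=2: 305   i=3: 205
  i=4: 98
Match at i=4, j=26: x = 4·29 + 26 = 142.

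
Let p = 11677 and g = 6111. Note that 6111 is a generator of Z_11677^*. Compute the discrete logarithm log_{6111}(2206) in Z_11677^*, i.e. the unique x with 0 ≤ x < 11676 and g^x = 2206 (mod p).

9535

Baby-step giant-step with m = ceil(sqrt(11676)) = 109.
Baby table (6111^j mod 11677 for j=0..108):
  0:1  1:6111  2:1275  3:2966  4:2522  5:9979  6:4375  7:6972
  8:8196  9:3103  10:10662  11:9499  12:2022  13:2176  14:9110  15:6951
  16:8312  17:11359  18:6761  19:3245  20:2649  21:3717  22:2822  23:9990
  24:1534  25:9320  26:5791  27:7491  28:3661  29:10916  30:8652  31:10593
  32:8212  33:7463  34:7708  35:10247  36:7343  37:10039  38:9048  39:1733
  40:11001  41:2622  42:2198  43:3428  44:11647  45:3502  46:8458  47:4436
  48:6079  49:4232  50:8874  51:1026  52:11014  53:326  54:7096  55:6955
  56:9402  57:4782  58:6948  59:1656  60:7534  61:9540  62:7356  63:7743
  64:2269  65:5260  66:8756  67:3902  68:688  69:648  70:1425  71:8810
  72:6940  73:11153  74:9011  75:9166  76:10534  77:9650  78:2300  79:7869
  80:1573  81:2432  82:8808  83:6395  84:8603  85:3079  86:4122  87:2253
  88:900  89:33  90:3154  91:7044  92:4462  93:1487  94:2351  95:4251
  96:8213  97:1897  98:8983  99:1536  100:9865  101:8341  102:1746  103:8705
  104:7520  105:5725  106:1183  107:1250  108:1992
Giant step factor: 6111^(-109) ≡ 9458 (mod 11677).
Scan 2206·9458^i mod 11677 for i = 0, 1, …:
  i=0: 2206   i=1: 9226   i=2: 8964   i=3: 6492
  i=4: 3670   i=5: 6816   i=6: 8688   i=7: 55
  i=8: 6402   i=9: 4871     …   i=86: 7157
  i=87: 11014
Match at i=87, j=52: x = 87·109 + 52 = 9535.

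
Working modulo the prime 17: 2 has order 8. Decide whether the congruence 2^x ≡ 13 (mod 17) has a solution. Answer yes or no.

yes

⟨2⟩ has order 8; its elements mod 17 are {1, 2, 4, 8, 9, 13, 15, 16}.
13 is in this set.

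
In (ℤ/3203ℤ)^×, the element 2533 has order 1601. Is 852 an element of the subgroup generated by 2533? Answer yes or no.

852 ∈ ⟨2533⟩ iff 852^1601 ≡ 1 (mod 3203), since |⟨2533⟩| = 1601.
852^1601 mod 3203 = 3202.
Since 3202 ≠ 1, 852 does not lie in the subgroup.

no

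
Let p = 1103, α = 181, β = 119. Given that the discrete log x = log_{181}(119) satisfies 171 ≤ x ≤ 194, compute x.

181

Compute 181^171 mod 1103 = 740, then multiply by 181 repeatedly:
  181^171=740  181^172=477  181^173=303  181^174=796  181^175=686
  181^176=630  181^177=421  181^178=94  181^179=469  181^180=1061
  181^181=119
Found 119 at exponent 181.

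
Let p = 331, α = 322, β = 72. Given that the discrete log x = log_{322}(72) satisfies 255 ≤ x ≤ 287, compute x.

265

Compute 322^255 mod 331 = 57, then multiply by 322 repeatedly:
  322^255=57  322^256=149  322^257=314  322^258=153  322^259=278
  322^260=146  322^261=10  322^262=241  322^263=148  322^264=323
  322^265=72
Found 72 at exponent 265.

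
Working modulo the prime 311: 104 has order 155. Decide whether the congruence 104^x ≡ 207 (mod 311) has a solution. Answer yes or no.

207 ∈ ⟨104⟩ iff 207^155 ≡ 1 (mod 311), since |⟨104⟩| = 155.
207^155 mod 311 = 310.
Since 310 ≠ 1, 207 does not lie in the subgroup.

no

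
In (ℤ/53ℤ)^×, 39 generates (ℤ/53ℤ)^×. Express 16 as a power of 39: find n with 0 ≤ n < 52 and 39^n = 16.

28

Successive powers of 39 modulo 53:
  39^0=1  39^1=39  39^2=37  39^3=12  39^4=44  39^5=20
  39^6=38  39^7=51  39^8=28  39^9=32  39^10=29  39^11=18
  39^12=13  39^13=30  39^14=4  39^15=50  39^16=42  39^17=48
  39^18=17  39^19=27  39^20=46  39^21=45  39^22=6  39^23=22
  39^24=10  39^25=19  39^26=52  39^27=14  39^28=16
So 39^28 ≡ 16 (mod 53), giving n = 28.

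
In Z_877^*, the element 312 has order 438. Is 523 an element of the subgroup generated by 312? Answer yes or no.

no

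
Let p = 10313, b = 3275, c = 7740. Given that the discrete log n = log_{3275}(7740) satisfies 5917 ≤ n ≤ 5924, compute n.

5919

Compute 3275^5917 mod 10313 = 1547, then multiply by 3275 repeatedly:
  3275^5917=1547  3275^5918=2742  3275^5919=7740
Found 7740 at exponent 5919.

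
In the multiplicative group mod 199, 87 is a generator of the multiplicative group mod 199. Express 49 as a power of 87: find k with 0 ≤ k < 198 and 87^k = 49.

4

Baby-step giant-step with m = ceil(sqrt(198)) = 15.
Baby table (87^j mod 199 for j=0..14):
  0:1  1:87  2:7  3:12  4:49  5:84  6:144  7:190
  8:13  9:136  10:91  11:156  12:40  13:97  14:81
Giant step factor: 87^(-15) ≡ 17 (mod 199).
Scan 49·17^i mod 199 for i = 0, 1, …:
  i=0: 49
Match at i=0, j=4: k = 0·15 + 4 = 4.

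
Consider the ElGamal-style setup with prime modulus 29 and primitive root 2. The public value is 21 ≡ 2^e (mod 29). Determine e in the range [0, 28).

17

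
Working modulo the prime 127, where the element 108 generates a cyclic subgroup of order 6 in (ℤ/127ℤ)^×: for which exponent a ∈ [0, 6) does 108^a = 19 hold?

4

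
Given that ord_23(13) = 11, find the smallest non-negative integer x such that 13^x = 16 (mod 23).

Successive powers of 13 modulo 23:
  13^0=1  13^1=13  13^2=8  13^3=12  13^4=18  13^5=4
  13^6=6  13^7=9  13^8=2  13^9=3  13^10=16
So 13^10 ≡ 16 (mod 23), giving x = 10.

10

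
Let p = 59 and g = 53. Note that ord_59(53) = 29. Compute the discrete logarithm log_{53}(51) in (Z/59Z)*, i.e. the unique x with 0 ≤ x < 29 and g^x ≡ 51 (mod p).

12

Successive powers of 53 modulo 59:
  53^0=1  53^1=53  53^2=36  53^3=20  53^4=57  53^5=12
  53^6=46  53^7=19  53^8=4  53^9=35  53^10=26  53^11=21
  53^12=51
So 53^12 ≡ 51 (mod 59), giving x = 12.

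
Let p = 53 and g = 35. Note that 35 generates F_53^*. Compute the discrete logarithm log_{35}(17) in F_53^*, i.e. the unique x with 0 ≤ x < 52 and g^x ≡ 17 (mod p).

30

Baby-step giant-step with m = ceil(sqrt(52)) = 8.
Baby table (35^j mod 53 for j=0..7):
  0:1  1:35  2:6  3:51  4:36  5:41  6:4  7:34
Giant step factor: 35^(-8) ≡ 42 (mod 53).
Scan 17·42^i mod 53 for i = 0, 1, …:
  i=0: 17   i=1: 25   i=2: 43   i=3: 4
Match at i=3, j=6: x = 3·8 + 6 = 30.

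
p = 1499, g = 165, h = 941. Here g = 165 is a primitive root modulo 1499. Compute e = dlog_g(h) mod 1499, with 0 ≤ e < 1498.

906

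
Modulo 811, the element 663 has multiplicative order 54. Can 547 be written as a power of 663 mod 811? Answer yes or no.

547 ∈ ⟨663⟩ iff 547^54 ≡ 1 (mod 811), since |⟨663⟩| = 54.
547^54 mod 811 = 680.
Since 680 ≠ 1, 547 does not lie in the subgroup.

no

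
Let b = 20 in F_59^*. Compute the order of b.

29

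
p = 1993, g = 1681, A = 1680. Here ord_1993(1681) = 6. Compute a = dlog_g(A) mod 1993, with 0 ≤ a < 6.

2

Successive powers of 1681 modulo 1993:
  1681^0=1  1681^1=1681  1681^2=1680
So 1681^2 ≡ 1680 (mod 1993), giving a = 2.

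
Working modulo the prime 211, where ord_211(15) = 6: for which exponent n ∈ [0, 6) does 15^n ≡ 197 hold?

5

Successive powers of 15 modulo 211:
  15^0=1  15^1=15  15^2=14  15^3=210  15^4=196  15^5=197
So 15^5 ≡ 197 (mod 211), giving n = 5.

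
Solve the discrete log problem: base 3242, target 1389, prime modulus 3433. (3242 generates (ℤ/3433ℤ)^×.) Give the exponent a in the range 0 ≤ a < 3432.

Baby-step giant-step with m = ceil(sqrt(3432)) = 59.
Baby table (3242^j mod 3433 for j=0..58):
  0:1  1:3242  2:2151  3:1119  4:2550  5:436  6:2549  7:627
  8:398  9:2941  10:1281  11:2505  12:2165  13:1878  14:1767  15:2370
  16:486  17:3298  18:1754  19:1420  20:3420  21:2483  22:2934  23:2618
  24:1180  25:1198  26:1193  27:2148  28:1692  29:2963  30:512  31:1765
  32:2752  33:3050  34:1060  35:87  36:548  37:1755  38:1229  39:2138
  40:169  41:2051  42:3054  43:296  44:1825  45:1591  46:1656  47:2973
  48:2035  49:2677  50:210  51:1086  52:1987  53:1546  54:3385  55:2302
  56:3175  57:1216  58:1188
Giant step factor: 3242^(-59) ≡ 697 (mod 3433).
Scan 1389·697^i mod 3433 for i = 0, 1, …:
  i=0: 1389   i=1: 27   i=2: 1654   i=3: 2783
  i=4: 106   i=5: 1789   i=6: 754   i=7: 289
  i=8: 2319   i=9: 2833     …   i=50: 1585
  i=51: 2752
Match at i=51, j=32: a = 51·59 + 32 = 3041.

3041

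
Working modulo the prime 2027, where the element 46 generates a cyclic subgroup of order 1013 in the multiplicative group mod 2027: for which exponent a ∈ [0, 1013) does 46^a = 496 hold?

592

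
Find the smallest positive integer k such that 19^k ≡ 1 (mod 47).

The order of 19 must divide p − 1 = 46 = 2 · 23.
Divisors: 1, 2, 23, 46.
Check each in increasing order: 19^1 ≡ 19;  19^2 ≡ 32;  19^23 ≡ 46;  19^46 ≡ 1.
Smallest exponent giving 1 is 46.

46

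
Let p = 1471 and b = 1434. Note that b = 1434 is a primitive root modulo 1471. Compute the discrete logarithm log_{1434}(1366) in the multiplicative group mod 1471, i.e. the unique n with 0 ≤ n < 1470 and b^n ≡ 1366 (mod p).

559

Baby-step giant-step with m = ceil(sqrt(1470)) = 39.
Baby table (1434^j mod 1471 for j=0..38):
  0:1  1:1434  2:1369  3:832  4:107  5:454  6:854  7:764
  8:1152  9:35  10:176  11:843  12:1171  13:803  14:1180  15:470
  16:262  17:603  18:1225  19:276  20:85  21:1268  22:156  23:112
  24:269  25:344  26:511  27:216  28:834  29:33  30:250  31:1047
  32:978  33:589  34:272  35:233  36:205  37:1241  38:1155
Giant step factor: 1434^(-39) ≡ 600 (mod 1471).
Scan 1366·600^i mod 1471 for i = 0, 1, …:
  i=0: 1366   i=1: 253   i=2: 287   i=3: 93
  i=4: 1373   i=5: 40   i=6: 464   i=7: 381
  i=8: 595   i=9: 1018     …   i=13: 754
  i=14: 803
Match at i=14, j=13: n = 14·39 + 13 = 559.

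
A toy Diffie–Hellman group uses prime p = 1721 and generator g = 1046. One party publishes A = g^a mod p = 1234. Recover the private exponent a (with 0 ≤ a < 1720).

1100

Baby-step giant-step with m = ceil(sqrt(1720)) = 42.
Baby table (1046^j mod 1721 for j=0..41):
  0:1  1:1046  2:1281  3:988  4:848  5:693  6:337  7:1418
  8:1447  9:803  10:90  11:1206  12:1704  13:1149  14:596  15:414
  16:1073  17:266  18:1155  19:1709  20:1216  21:117  22:191  23:150
  24:289  25:1119  26:194  27:1567  28:690  29:641  30:1017  31:204
  32:1701  33:1453  34:195  35:892  36:250  37:1629  38:144  39:897
  40:317  41:1150
Giant step factor: 1046^(-42) ≡ 1416 (mod 1721).
Scan 1234·1416^i mod 1721 for i = 0, 1, …:
  i=0: 1234   i=1: 529   i=2: 429   i=3: 1672
  i=4: 1177   i=5: 704   i=6: 405   i=7: 387
  i=8: 714   i=9: 797     …   i=25: 994
  i=26: 1447
Match at i=26, j=8: a = 26·42 + 8 = 1100.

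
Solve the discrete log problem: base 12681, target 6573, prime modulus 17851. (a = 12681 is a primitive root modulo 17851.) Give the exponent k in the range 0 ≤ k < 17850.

Baby-step giant-step with m = ceil(sqrt(17850)) = 134.
Baby table (12681^j mod 17851 for j=0..133):
  0:1  1:12681  2:5953  3:15965  4:3974  5:921  6:4647  7:2456
  8:12392  9:599  10:9244  11:13498  12:12750  13:6243  14:16149  15:16648
  16:7362  17:14643  18:1781  19:3346  20:16650  21:14873  22:8698  23:15860
  24:11294  25:641  26:6316  27:13610  28:4942  29:12492  30:1278  31:15461
  32:3408  33:17428  34:9088  35:16723  36:12334  37:14843  38:3139  39:15780
  40:14321  41:6378  42:14388  43:17008  44:2666  45:15603  46:1159  47:5906
  48:9041  49:9799  50:308  51:14230  52:12722  53:8195  54:10124  55:15903
  56:3196  57:6706  58:14473  59:5982  60:8843  61:15952  62:17631  63:12787
  64:11314  65:4347  66:419  67:11592  68:13018  69:13061  70:4963  71:11028
  72:1334  73:11557  74:15458  75:1067  76:17420  77:14746  78:4801  79:9571
  80:902  81:13622  82:14306  83:12524  84:14348  85:9596  86:14460  87:1788
  88:2858  89:4768  90:1671  91:814  92:4456  93:8121  94:17833  95:3805
  96:17803  97:16097  98:17723  99:1273  100:5609  101:9345  102:9007  103:7069
  104:12118  105:6950  106:2563  107:12583  108:12785  109:3803  110:10292  111:4191
  112:3644  113:11176  114:3767  115:51  116:4095  117:136  118:10920  119:6313
  120:11269  121:4934  122:299  123:7207  124:12698  125:7318  126:10060  127:7614
  128:14926  129:2453  130:10051  131:591  132:14902  133:1576
Giant step factor: 12681^(-134) ≡ 10830 (mod 17851).
Scan 6573·10830^i mod 17851 for i = 0, 1, …:
  i=0: 6573   i=1: 13653   i=2: 2157   i=3: 11202
  i=4: 2264   i=5: 9697   i=6: 1077   i=7: 7207
Match at i=7, j=123: k = 7·134 + 123 = 1061.

1061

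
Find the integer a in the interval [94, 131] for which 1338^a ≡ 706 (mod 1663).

119

Compute 1338^94 mod 1663 = 1021, then multiply by 1338 repeatedly:
  1338^94=1021  1338^95=775  1338^96=901  1338^97=1526  1338^98=1287
  1338^99=801  1338^100=766  1338^101=500  1338^102=474  1338^103=609
  1338^104=1635  1338^105=785  1338^106=977  1338^107=108  1338^108=1486
  1338^109=983  1338^110=1484  1338^111=1633  1338^112=1435  1338^113=928
  1338^114=1066  1338^115=1117  1338^116=1172  1338^117=1590  1338^118=443
  1338^119=706
Found 706 at exponent 119.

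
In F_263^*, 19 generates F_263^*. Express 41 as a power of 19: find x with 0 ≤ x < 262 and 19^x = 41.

171

Baby-step giant-step with m = ceil(sqrt(262)) = 17.
Baby table (19^j mod 263 for j=0..16):
  0:1  1:19  2:98  3:21  4:136  5:217  6:178  7:226
  8:86  9:56  10:12  11:228  12:124  13:252  14:54  15:237
  16:32
Giant step factor: 19^(-17) ≡ 170 (mod 263).
Scan 41·170^i mod 263 for i = 0, 1, …:
  i=0: 41   i=1: 132   i=2: 85   i=3: 248
  i=4: 80   i=5: 187   i=6: 230   i=7: 176
  i=8: 201   i=9: 243   i=10: 19
Match at i=10, j=1: x = 10·17 + 1 = 171.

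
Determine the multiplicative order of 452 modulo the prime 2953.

41

The order of 452 must divide p − 1 = 2952 = 2^3 · 3^2 · 41.
Divisors: 1, 2, 3, 4, 6, 8, 9, 12, 18, 24, 36, 41, 72, 82, 123, 164, 246, 328, 369, 492, 738, 984, 1476, 2952.
Check each in increasing order: 452^1 ≡ 452;  452^2 ≡ 547;  452^3 ≡ 2145;  452^4 ≡ 956;  452^6 ≡ 251;  452^8 ≡ 1459;  452^9 ≡ 949;  452^12 ≡ 988;  452^18 ≡ 2889;  452^24 ≡ 1654;  452^36 ≡ 1143;  452^41 ≡ 1.
Smallest exponent giving 1 is 41.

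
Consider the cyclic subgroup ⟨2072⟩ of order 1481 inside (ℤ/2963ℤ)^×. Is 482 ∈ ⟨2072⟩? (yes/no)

482 ∈ ⟨2072⟩ iff 482^1481 ≡ 1 (mod 2963), since |⟨2072⟩| = 1481.
482^1481 mod 2963 = 1.
Since 1 = 1, 482 lies in the subgroup.

yes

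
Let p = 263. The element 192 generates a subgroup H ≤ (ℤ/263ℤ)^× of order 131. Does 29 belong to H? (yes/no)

no

29 ∈ ⟨192⟩ iff 29^131 ≡ 1 (mod 263), since |⟨192⟩| = 131.
29^131 mod 263 = 262.
Since 262 ≠ 1, 29 does not lie in the subgroup.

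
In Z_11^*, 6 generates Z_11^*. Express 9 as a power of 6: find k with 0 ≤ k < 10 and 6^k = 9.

Successive powers of 6 modulo 11:
  6^0=1  6^1=6  6^2=3  6^3=7  6^4=9
So 6^4 ≡ 9 (mod 11), giving k = 4.

4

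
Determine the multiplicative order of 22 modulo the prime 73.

8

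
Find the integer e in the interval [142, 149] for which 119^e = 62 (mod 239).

Compute 119^142 mod 239 = 9, then multiply by 119 repeatedly:
  119^142=9  119^143=115  119^144=62
Found 62 at exponent 144.

144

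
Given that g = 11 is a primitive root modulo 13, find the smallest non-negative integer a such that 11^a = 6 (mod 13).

11

Successive powers of 11 modulo 13:
  11^0=1  11^1=11  11^2=4  11^3=5  11^4=3  11^5=7
  11^6=12  11^7=2  11^8=9  11^9=8  11^10=10  11^11=6
So 11^11 ≡ 6 (mod 13), giving a = 11.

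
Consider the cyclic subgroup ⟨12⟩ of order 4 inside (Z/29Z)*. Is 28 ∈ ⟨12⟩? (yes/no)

yes

⟨12⟩ has order 4; its elements mod 29 are {1, 12, 17, 28}.
28 is in this set.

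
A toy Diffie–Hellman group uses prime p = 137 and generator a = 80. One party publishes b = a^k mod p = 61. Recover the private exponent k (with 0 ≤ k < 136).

26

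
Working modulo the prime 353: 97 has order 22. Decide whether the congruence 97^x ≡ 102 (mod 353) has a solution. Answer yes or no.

no

⟨97⟩ has order 22; its elements mod 353 are {1, 16, 22, 58, 97, 122, 131, 136, 140, 166, 168, 185, 187, 213, 217, 222, 231, 256, 295, 331, 337, 352}.
102 is not in this set.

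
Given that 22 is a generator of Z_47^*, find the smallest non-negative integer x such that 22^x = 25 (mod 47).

24

Successive powers of 22 modulo 47:
  22^0=1  22^1=22  22^2=14  22^3=26  22^4=8  22^5=35
  22^6=18  22^7=20  22^8=17  22^9=45  22^10=3  22^11=19
  22^12=42  22^13=31  22^14=24  22^15=11  22^16=7  22^17=13
  22^18=4  22^19=41  22^20=9  22^21=10  22^22=32  22^23=46
  22^24=25
So 22^24 ≡ 25 (mod 47), giving x = 24.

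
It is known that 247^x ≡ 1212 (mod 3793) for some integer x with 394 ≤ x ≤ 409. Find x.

Compute 247^394 mod 3793 = 835, then multiply by 247 repeatedly:
  247^394=835  247^395=1423  247^396=2525  247^397=1623  247^398=2616
  247^399=1342  247^400=1483  247^401=2173  247^402=1918  247^403=3414
  247^404=1212
Found 1212 at exponent 404.

404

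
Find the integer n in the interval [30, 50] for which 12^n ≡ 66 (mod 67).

Compute 12^30 mod 67 = 24, then multiply by 12 repeatedly:
  12^30=24  12^31=20  12^32=39  12^33=66
Found 66 at exponent 33.

33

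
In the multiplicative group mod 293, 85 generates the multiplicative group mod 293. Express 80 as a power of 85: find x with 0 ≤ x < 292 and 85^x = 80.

Baby-step giant-step with m = ceil(sqrt(292)) = 18.
Baby table (85^j mod 293 for j=0..17):
  0:1  1:85  2:193  3:290  4:38  5:7  6:9  7:179
  8:272  9:266  10:49  11:63  12:81  13:146  14:104  15:50
  16:148  17:274
Giant step factor: 85^(-18) ≡ 209 (mod 293).
Scan 80·209^i mod 293 for i = 0, 1, …:
  i=0: 80   i=1: 19   i=2: 162   i=3: 163
  i=4: 79   i=5: 103   i=6: 138   i=7: 128
  i=8: 89   i=9: 142   i=10: 85
Match at i=10, j=1: x = 10·18 + 1 = 181.

181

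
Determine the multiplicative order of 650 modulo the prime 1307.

The order of 650 must divide p − 1 = 1306 = 2 · 653.
Divisors: 1, 2, 653, 1306.
Check each in increasing order: 650^1 ≡ 650;  650^2 ≡ 339;  650^653 ≡ 1.
Smallest exponent giving 1 is 653.

653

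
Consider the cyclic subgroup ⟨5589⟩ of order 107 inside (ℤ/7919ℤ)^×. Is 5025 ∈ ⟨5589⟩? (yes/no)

yes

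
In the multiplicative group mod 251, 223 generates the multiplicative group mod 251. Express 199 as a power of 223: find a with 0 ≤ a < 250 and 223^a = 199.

89

Baby-step giant-step with m = ceil(sqrt(250)) = 16.
Baby table (223^j mod 251 for j=0..15):
  0:1  1:223  2:31  3:136  4:208  5:200  6:173  7:176
  8:92  9:185  10:91  11:213  12:60  13:77  14:103  15:128
Giant step factor: 223^(-16) ≡ 147 (mod 251).
Scan 199·147^i mod 251 for i = 0, 1, …:
  i=0: 199   i=1: 137   i=2: 59   i=3: 139
  i=4: 102   i=5: 185
Match at i=5, j=9: a = 5·16 + 9 = 89.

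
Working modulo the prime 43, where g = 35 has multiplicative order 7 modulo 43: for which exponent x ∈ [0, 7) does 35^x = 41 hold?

Successive powers of 35 modulo 43:
  35^0=1  35^1=35  35^2=21  35^3=4  35^4=11  35^5=41
So 35^5 ≡ 41 (mod 43), giving x = 5.

5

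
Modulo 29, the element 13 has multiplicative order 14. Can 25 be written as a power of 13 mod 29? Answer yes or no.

⟨13⟩ has order 14; its elements mod 29 are {1, 4, 5, 6, 7, 9, 13, 16, 20, 22, 23, 24, 25, 28}.
25 is in this set.

yes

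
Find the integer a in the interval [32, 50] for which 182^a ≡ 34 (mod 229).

45

Compute 182^32 mod 229 = 126, then multiply by 182 repeatedly:
  182^32=126  182^33=32  182^34=99  182^35=156  182^36=225
  182^37=188  182^38=95  182^39=115  182^40=91  182^41=74
  182^42=186  182^43=189  182^44=48  182^45=34
Found 34 at exponent 45.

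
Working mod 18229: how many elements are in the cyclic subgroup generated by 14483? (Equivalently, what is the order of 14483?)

6076

The order of 14483 must divide p − 1 = 18228 = 2^2 · 3 · 7^2 · 31.
Divisors: 1, 2, 3, 4, 6, 7, 12, 14, 21, 28, 31, 42, 49, 62, 84, 93, 98, 124, 147, 186, 196, 217, 294, 372, 434, 588, 651, 868, 1302, 1519, 2604, 3038, 4557, 6076, 9114, 18228.
Check each in increasing order: 14483^1 ≡ 14483;  14483^2 ≡ 14415;  14483^3 ≡ 13937;  14483^4 ≡ 18083;  14483^6 ≡ 9974;  14483^7 ≡ 6846;  14483^12 ≡ 5023;  14483^14 ≡ 957;  14483^21 ≡ 7411;  14483^28 ≡ 4399;  14483^31 ≡ 4736;  14483^42 ≡ 17173;  14483^49 ≡ 7537;  14483^62 ≡ 8026;  14483^84 ≡ 3167;  14483^93 ≡ 3671;  14483^98 ≡ 4805;  14483^124 ≡ 13619;  14483^147 ≡ 12491;  14483^186 ≡ 5010;  14483^196 ≡ 10111;  14483^217 ≡ 11431;  14483^294 ≡ 3070;  14483^372 ≡ 16996;  14483^434 ≡ 2289;  14483^588 ≡ 507;  14483^651 ≡ 6944;  14483^868 ≡ 7798;  14483^1302 ≡ 3431;  14483^1519 ≡ 9182;  14483^2604 ≡ 14056;  14483^3038 ≡ 18228;  14483^4557 ≡ 9047;  14483^6076 ≡ 1.
Smallest exponent giving 1 is 6076.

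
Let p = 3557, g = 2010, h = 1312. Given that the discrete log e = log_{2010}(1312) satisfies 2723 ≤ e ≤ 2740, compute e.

2739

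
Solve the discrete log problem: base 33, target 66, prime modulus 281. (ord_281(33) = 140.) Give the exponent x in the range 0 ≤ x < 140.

47

Baby-step giant-step with m = ceil(sqrt(140)) = 12.
Baby table (33^j mod 281 for j=0..11):
  0:1  1:33  2:246  3:250  4:101  5:242  6:118  7:241
  8:85  9:276  10:116  11:175
Giant step factor: 33^(-12) ≡ 252 (mod 281).
Scan 66·252^i mod 281 for i = 0, 1, …:
  i=0: 66   i=1: 53   i=2: 149   i=3: 175
Match at i=3, j=11: x = 3·12 + 11 = 47.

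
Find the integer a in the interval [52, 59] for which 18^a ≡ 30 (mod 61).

Compute 18^52 mod 61 = 22, then multiply by 18 repeatedly:
  18^52=22  18^53=30
Found 30 at exponent 53.

53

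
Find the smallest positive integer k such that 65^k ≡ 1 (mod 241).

48

The order of 65 must divide p − 1 = 240 = 2^4 · 3 · 5.
Divisors: 1, 2, 3, 4, 5, 6, 8, 10, 12, 15, 16, 20, 24, 30, 40, 48, 60, 80, 120, 240.
Check each in increasing order: 65^1 ≡ 65;  65^2 ≡ 128;  65^3 ≡ 126;  65^4 ≡ 237;  65^5 ≡ 222;  65^6 ≡ 211;  65^8 ≡ 16;  65^10 ≡ 120;  65^12 ≡ 177;  65^15 ≡ 130;  65^16 ≡ 15;  65^20 ≡ 181;  65^24 ≡ 240;  65^30 ≡ 30;  65^40 ≡ 226;  65^48 ≡ 1.
Smallest exponent giving 1 is 48.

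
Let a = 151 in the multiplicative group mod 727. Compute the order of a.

The order of 151 must divide p − 1 = 726 = 2 · 3 · 11^2.
Divisors: 1, 2, 3, 6, 11, 22, 33, 66, 121, 242, 363, 726.
Check each in increasing order: 151^1 ≡ 151;  151^2 ≡ 264;  151^3 ≡ 606;  151^6 ≡ 101;  151^11 ≡ 82;  151^22 ≡ 181;  151^33 ≡ 302;  151^66 ≡ 329;  151^121 ≡ 726;  151^242 ≡ 1.
Smallest exponent giving 1 is 242.

242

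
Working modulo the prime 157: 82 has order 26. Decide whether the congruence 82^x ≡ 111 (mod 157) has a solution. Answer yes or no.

111 ∈ ⟨82⟩ iff 111^26 ≡ 1 (mod 157), since |⟨82⟩| = 26.
111^26 mod 157 = 1.
Since 1 = 1, 111 lies in the subgroup.

yes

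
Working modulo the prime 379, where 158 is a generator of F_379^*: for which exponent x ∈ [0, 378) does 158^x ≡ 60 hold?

Baby-step giant-step with m = ceil(sqrt(378)) = 20.
Baby table (158^j mod 379 for j=0..19):
  0:1  1:158  2:329  3:59  4:226  5:82  6:70  7:69
  8:290  9:340  10:281  11:55  12:352  13:282  14:213  15:302
  16:341  17:60  18:5  19:32
Giant step factor: 158^(-20) ≡ 332 (mod 379).
Scan 60·332^i mod 379 for i = 0, 1, …:
  i=0: 60
Match at i=0, j=17: x = 0·20 + 17 = 17.

17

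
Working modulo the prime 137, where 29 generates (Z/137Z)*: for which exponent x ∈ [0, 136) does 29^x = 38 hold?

32

Baby-step giant-step with m = ceil(sqrt(136)) = 12.
Baby table (29^j mod 137 for j=0..11):
  0:1  1:29  2:19  3:3  4:87  5:57  6:9  7:124
  8:34  9:27  10:98  11:102
Giant step factor: 29^(-12) ≡ 22 (mod 137).
Scan 38·22^i mod 137 for i = 0, 1, …:
  i=0: 38   i=1: 14   i=2: 34
Match at i=2, j=8: x = 2·12 + 8 = 32.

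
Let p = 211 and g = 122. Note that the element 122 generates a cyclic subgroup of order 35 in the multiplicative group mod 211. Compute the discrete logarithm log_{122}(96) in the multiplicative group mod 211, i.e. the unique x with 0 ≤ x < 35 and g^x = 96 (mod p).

27

Successive powers of 122 modulo 211:
  122^0=1  122^1=122  122^2=114  122^3=193  122^4=125  122^5=58
  122^6=113  122^7=71  122^8=11  122^9=76  122^10=199  122^11=13
  122^12=109  122^13=5  122^14=188  122^15=148  122^16=121  122^17=203
  122^18=79  122^19=143  122^20=144  122^21=55  122^22=169  122^23=151
  122^24=65  122^25=123  122^26=25  122^27=96
So 122^27 ≡ 96 (mod 211), giving x = 27.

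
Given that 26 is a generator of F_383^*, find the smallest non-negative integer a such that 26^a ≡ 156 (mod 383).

Baby-step giant-step with m = ceil(sqrt(382)) = 20.
Baby table (26^j mod 383 for j=0..19):
  0:1  1:26  2:293  3:341  4:57  5:333  6:232  7:287
  8:185  9:214  10:202  11:273  12:204  13:325  14:24  15:241
  16:138  17:141  18:219  19:332
Giant step factor: 26^(-20) ≡ 251 (mod 383).
Scan 156·251^i mod 383 for i = 0, 1, …:
  i=0: 156   i=1: 90   i=2: 376   i=3: 158
  i=4: 209   i=5: 371   i=6: 52   i=7: 30
  i=8: 253   i=9: 308   i=10: 325
Match at i=10, j=13: a = 10·20 + 13 = 213.

213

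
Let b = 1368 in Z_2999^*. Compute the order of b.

2998

The order of 1368 must divide p − 1 = 2998 = 2 · 1499.
Divisors: 1, 2, 1499, 2998.
Check each in increasing order: 1368^1 ≡ 1368;  1368^2 ≡ 48;  1368^1499 ≡ 2998;  1368^2998 ≡ 1.
Smallest exponent giving 1 is 2998.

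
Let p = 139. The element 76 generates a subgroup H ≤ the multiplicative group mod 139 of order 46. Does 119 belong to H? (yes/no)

no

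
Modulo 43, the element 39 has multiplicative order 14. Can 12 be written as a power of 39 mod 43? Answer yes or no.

⟨39⟩ has order 14; its elements mod 43 are {1, 2, 4, 8, 11, 16, 21, 22, 27, 32, 35, 39, 41, 42}.
12 is not in this set.

no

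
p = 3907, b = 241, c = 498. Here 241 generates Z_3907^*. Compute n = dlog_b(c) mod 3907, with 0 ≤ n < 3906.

Baby-step giant-step with m = ceil(sqrt(3906)) = 63.
Baby table (241^j mod 3907 for j=0..62):
  0:1  1:241  2:3383  3:2647  4:1086  5:3864  6:1358  7:2997
  8:3389  9:186  10:1849  11:211  12:60  13:2739  14:3723  15:2540
  16:2648  17:1327  18:3340  19:98  20:176  21:3346  22:1544  23:939
  24:3600  25:246  26:681  27:27  28:2600  29:1480  30:1143  31:1973
  32:2746  33:1503  34:2779  35:1642  36:1115  37:3039  38:1790  39:1620
  40:3627  41:2846  42:2161  43:1170  44:666  45:319  46:2646  47:845
  48:481  49:2618  50:1911  51:3432  52:2735  53:2759  54:729  55:3781
  56:890  57:3512  58:2480  59:3816  60:1511  61:800  62:1357
Giant step factor: 241^(-63) ≡ 3296 (mod 3907).
Scan 498·3296^i mod 3907 for i = 0, 1, …:
  i=0: 498   i=1: 468   i=2: 3170   i=3: 1002
  i=4: 1177   i=5: 3648   i=6: 1969   i=7: 297
  i=8: 2162   i=9: 3491     …   i=23: 1537
  i=24: 2480
Match at i=24, j=58: n = 24·63 + 58 = 1570.

1570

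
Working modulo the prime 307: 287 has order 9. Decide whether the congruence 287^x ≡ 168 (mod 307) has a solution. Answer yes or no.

yes

⟨287⟩ has order 9; its elements mod 307 are {1, 17, 46, 53, 93, 168, 274, 287, 289}.
168 is in this set.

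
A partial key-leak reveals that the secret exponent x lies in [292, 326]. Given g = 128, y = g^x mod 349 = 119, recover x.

295

Compute 128^292 mod 349 = 106, then multiply by 128 repeatedly:
  128^292=106  128^293=306  128^294=80  128^295=119
Found 119 at exponent 295.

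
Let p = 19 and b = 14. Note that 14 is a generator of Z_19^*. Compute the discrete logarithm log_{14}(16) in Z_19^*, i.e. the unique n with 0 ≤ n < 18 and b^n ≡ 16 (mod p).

Successive powers of 14 modulo 19:
  14^0=1  14^1=14  14^2=6  14^3=8  14^4=17  14^5=10
  14^6=7  14^7=3  14^8=4  14^9=18  14^10=5  14^11=13
  14^12=11  14^13=2  14^14=9  14^15=12  14^16=16
So 14^16 ≡ 16 (mod 19), giving n = 16.

16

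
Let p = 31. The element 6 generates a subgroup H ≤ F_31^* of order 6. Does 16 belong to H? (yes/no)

16 ∈ ⟨6⟩ iff 16^6 ≡ 1 (mod 31), since |⟨6⟩| = 6.
16^6 mod 31 = 16.
Since 16 ≠ 1, 16 does not lie in the subgroup.

no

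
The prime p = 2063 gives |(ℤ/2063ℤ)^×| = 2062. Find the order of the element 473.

1031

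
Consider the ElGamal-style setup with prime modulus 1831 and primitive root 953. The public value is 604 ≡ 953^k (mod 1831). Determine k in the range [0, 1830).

677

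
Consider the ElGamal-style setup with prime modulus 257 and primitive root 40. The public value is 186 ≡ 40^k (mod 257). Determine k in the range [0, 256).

197

Baby-step giant-step with m = ceil(sqrt(256)) = 16.
Baby table (40^j mod 257 for j=0..15):
  0:1  1:40  2:58  3:7  4:23  5:149  6:49  7:161
  8:15  9:86  10:99  11:105  12:88  13:179  14:221  15:102
Giant step factor: 40^(-16) ≡ 8 (mod 257).
Scan 186·8^i mod 257 for i = 0, 1, …:
  i=0: 186   i=1: 203   i=2: 82   i=3: 142
  i=4: 108   i=5: 93   i=6: 230   i=7: 41
  i=8: 71   i=9: 54   i=10: 175   i=11: 115
  i=12: 149
Match at i=12, j=5: k = 12·16 + 5 = 197.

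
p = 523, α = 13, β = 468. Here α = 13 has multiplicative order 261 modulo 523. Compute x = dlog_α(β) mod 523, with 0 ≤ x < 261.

Baby-step giant-step with m = ceil(sqrt(261)) = 17.
Baby table (13^j mod 523 for j=0..16):
  0:1  1:13  2:169  3:105  4:319  5:486  6:42  7:23
  8:299  9:226  10:323  11:15  12:195  13:443  14:6  15:78
  16:491
Giant step factor: 13^(-17) ≡ 44 (mod 523).
Scan 468·44^i mod 523 for i = 0, 1, …:
  i=0: 468   i=1: 195
Match at i=1, j=12: x = 1·17 + 12 = 29.

29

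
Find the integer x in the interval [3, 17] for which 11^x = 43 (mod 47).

15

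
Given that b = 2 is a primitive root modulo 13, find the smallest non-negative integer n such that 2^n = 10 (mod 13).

10

Successive powers of 2 modulo 13:
  2^0=1  2^1=2  2^2=4  2^3=8  2^4=3  2^5=6
  2^6=12  2^7=11  2^8=9  2^9=5  2^10=10
So 2^10 ≡ 10 (mod 13), giving n = 10.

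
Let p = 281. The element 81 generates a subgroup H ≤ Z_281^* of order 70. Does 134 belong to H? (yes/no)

134 ∈ ⟨81⟩ iff 134^70 ≡ 1 (mod 281), since |⟨81⟩| = 70.
134^70 mod 281 = 228.
Since 228 ≠ 1, 134 does not lie in the subgroup.

no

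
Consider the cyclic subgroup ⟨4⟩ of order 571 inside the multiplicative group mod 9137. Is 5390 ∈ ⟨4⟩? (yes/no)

yes

5390 ∈ ⟨4⟩ iff 5390^571 ≡ 1 (mod 9137), since |⟨4⟩| = 571.
5390^571 mod 9137 = 1.
Since 1 = 1, 5390 lies in the subgroup.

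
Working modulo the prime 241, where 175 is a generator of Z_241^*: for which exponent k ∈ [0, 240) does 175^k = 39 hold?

Baby-step giant-step with m = ceil(sqrt(240)) = 16.
Baby table (175^j mod 241 for j=0..15):
  0:1  1:175  2:18  3:17  4:83  5:65  6:48  7:206
  8:141  9:93  10:128  11:228  12:135  13:7  14:20  15:126
Giant step factor: 175^(-16) ≡ 160 (mod 241).
Scan 39·160^i mod 241 for i = 0, 1, …:
  i=0: 39   i=1: 215   i=2: 178   i=3: 42
  i=4: 213   i=5: 99   i=6: 175
Match at i=6, j=1: k = 6·16 + 1 = 97.

97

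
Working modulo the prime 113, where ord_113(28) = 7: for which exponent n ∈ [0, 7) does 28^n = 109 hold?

6

Successive powers of 28 modulo 113:
  28^0=1  28^1=28  28^2=106  28^3=30  28^4=49  28^5=16
  28^6=109
So 28^6 ≡ 109 (mod 113), giving n = 6.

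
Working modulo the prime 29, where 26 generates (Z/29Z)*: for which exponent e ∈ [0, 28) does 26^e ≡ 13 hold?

26

Successive powers of 26 modulo 29:
  26^0=1  26^1=26  26^2=9  26^3=2  26^4=23  26^5=18
  26^6=4  26^7=17  26^8=7  26^9=8  26^10=5  26^11=14
  26^12=16  26^13=10  26^14=28  26^15=3  26^16=20  26^17=27
  26^18=6  26^19=11  26^20=25  26^21=12  26^22=22  26^23=21
  26^24=24  26^25=15  26^26=13
So 26^26 ≡ 13 (mod 29), giving e = 26.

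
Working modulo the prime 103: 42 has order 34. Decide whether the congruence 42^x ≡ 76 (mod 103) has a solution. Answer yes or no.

yes

76 ∈ ⟨42⟩ iff 76^34 ≡ 1 (mod 103), since |⟨42⟩| = 34.
76^34 mod 103 = 1.
Since 1 = 1, 76 lies in the subgroup.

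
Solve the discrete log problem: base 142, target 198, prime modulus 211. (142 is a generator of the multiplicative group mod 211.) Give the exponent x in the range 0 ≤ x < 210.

81

Baby-step giant-step with m = ceil(sqrt(210)) = 15.
Baby table (142^j mod 211 for j=0..14):
  0:1  1:142  2:119  3:18  4:24  5:32  6:113  7:10
  8:154  9:135  10:180  11:29  12:109  13:75  14:100
Giant step factor: 142^(-15) ≡ 67 (mod 211).
Scan 198·67^i mod 211 for i = 0, 1, …:
  i=0: 198   i=1: 184   i=2: 90   i=3: 122
  i=4: 156   i=5: 113
Match at i=5, j=6: x = 5·15 + 6 = 81.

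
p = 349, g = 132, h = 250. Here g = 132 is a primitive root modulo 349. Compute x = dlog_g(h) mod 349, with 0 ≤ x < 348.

211

Baby-step giant-step with m = ceil(sqrt(348)) = 19.
Baby table (132^j mod 349 for j=0..18):
  0:1  1:132  2:323  3:58  4:327  5:237  6:223  7:120
  8:135  9:21  10:329  11:152  12:171  13:236  14:91  15:146
  16:77  17:43  18:92
Giant step factor: 132^(-19) ≡ 290 (mod 349).
Scan 250·290^i mod 349 for i = 0, 1, …:
  i=0: 250   i=1: 257   i=2: 193   i=3: 130
  i=4: 8   i=5: 226   i=6: 277   i=7: 60
  i=8: 299   i=9: 158   i=10: 101   i=11: 323
Match at i=11, j=2: x = 11·19 + 2 = 211.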